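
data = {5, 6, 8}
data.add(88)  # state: {5, 6, 8, 88}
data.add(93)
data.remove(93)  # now {5, 6, 8, 88}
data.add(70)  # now {5, 6, 8, 70, 88}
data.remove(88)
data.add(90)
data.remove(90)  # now {5, 6, 8, 70}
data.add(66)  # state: {5, 6, 8, 66, 70}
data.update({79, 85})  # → {5, 6, 8, 66, 70, 79, 85}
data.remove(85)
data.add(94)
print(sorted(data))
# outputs [5, 6, 8, 66, 70, 79, 94]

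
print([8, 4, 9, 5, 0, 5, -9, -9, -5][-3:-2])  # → [-9]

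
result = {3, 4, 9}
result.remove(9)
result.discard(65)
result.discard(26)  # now {3, 4}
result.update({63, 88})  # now {3, 4, 63, 88}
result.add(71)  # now {3, 4, 63, 71, 88}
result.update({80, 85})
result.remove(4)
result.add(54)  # {3, 54, 63, 71, 80, 85, 88}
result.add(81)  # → {3, 54, 63, 71, 80, 81, 85, 88}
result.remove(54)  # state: {3, 63, 71, 80, 81, 85, 88}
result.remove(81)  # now {3, 63, 71, 80, 85, 88}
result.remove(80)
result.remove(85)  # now {3, 63, 71, 88}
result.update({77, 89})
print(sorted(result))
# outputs [3, 63, 71, 77, 88, 89]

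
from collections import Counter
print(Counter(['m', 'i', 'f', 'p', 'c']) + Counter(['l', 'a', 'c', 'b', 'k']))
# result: Counter({'c': 2, 'm': 1, 'i': 1, 'f': 1, 'p': 1, 'l': 1, 'a': 1, 'b': 1, 'k': 1})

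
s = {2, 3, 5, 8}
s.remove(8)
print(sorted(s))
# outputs [2, 3, 5]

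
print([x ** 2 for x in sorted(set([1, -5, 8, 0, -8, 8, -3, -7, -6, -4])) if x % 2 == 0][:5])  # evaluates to [64, 36, 16, 0, 64]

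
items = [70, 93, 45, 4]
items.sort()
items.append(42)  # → [4, 45, 70, 93, 42]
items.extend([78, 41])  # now [4, 45, 70, 93, 42, 78, 41]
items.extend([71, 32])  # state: [4, 45, 70, 93, 42, 78, 41, 71, 32]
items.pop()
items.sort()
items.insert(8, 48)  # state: [4, 41, 42, 45, 70, 71, 78, 93, 48]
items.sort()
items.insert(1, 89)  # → [4, 89, 41, 42, 45, 48, 70, 71, 78, 93]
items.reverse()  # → [93, 78, 71, 70, 48, 45, 42, 41, 89, 4]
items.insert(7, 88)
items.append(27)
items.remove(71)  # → [93, 78, 70, 48, 45, 42, 88, 41, 89, 4, 27]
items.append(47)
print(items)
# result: [93, 78, 70, 48, 45, 42, 88, 41, 89, 4, 27, 47]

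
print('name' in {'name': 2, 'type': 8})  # True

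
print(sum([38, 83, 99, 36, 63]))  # 319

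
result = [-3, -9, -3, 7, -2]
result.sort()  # [-9, -3, -3, -2, 7]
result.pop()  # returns 7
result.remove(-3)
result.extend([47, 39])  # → [-9, -3, -2, 47, 39]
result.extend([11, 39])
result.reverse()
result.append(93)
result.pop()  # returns 93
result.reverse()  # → [-9, -3, -2, 47, 39, 11, 39]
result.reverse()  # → [39, 11, 39, 47, -2, -3, -9]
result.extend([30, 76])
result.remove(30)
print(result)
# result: [39, 11, 39, 47, -2, -3, -9, 76]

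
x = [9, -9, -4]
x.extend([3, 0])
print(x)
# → [9, -9, -4, 3, 0]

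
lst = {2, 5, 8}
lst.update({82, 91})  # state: {2, 5, 8, 82, 91}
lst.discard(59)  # {2, 5, 8, 82, 91}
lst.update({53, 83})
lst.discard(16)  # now {2, 5, 8, 53, 82, 83, 91}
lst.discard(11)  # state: {2, 5, 8, 53, 82, 83, 91}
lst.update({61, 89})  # {2, 5, 8, 53, 61, 82, 83, 89, 91}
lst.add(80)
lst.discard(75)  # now {2, 5, 8, 53, 61, 80, 82, 83, 89, 91}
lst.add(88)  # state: {2, 5, 8, 53, 61, 80, 82, 83, 88, 89, 91}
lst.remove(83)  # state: {2, 5, 8, 53, 61, 80, 82, 88, 89, 91}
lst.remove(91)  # {2, 5, 8, 53, 61, 80, 82, 88, 89}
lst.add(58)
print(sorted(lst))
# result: [2, 5, 8, 53, 58, 61, 80, 82, 88, 89]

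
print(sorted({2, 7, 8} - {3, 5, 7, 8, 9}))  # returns [2]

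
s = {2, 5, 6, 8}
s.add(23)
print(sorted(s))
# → [2, 5, 6, 8, 23]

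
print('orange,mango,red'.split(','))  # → ['orange', 'mango', 'red']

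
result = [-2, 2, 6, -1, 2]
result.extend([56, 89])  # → [-2, 2, 6, -1, 2, 56, 89]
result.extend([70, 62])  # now [-2, 2, 6, -1, 2, 56, 89, 70, 62]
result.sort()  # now [-2, -1, 2, 2, 6, 56, 62, 70, 89]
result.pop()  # 89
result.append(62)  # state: [-2, -1, 2, 2, 6, 56, 62, 70, 62]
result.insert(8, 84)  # [-2, -1, 2, 2, 6, 56, 62, 70, 84, 62]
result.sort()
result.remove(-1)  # [-2, 2, 2, 6, 56, 62, 62, 70, 84]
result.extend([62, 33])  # [-2, 2, 2, 6, 56, 62, 62, 70, 84, 62, 33]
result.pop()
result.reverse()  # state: [62, 84, 70, 62, 62, 56, 6, 2, 2, -2]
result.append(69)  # [62, 84, 70, 62, 62, 56, 6, 2, 2, -2, 69]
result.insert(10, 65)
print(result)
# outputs [62, 84, 70, 62, 62, 56, 6, 2, 2, -2, 65, 69]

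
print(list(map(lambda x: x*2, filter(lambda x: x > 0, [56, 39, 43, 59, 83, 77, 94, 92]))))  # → [112, 78, 86, 118, 166, 154, 188, 184]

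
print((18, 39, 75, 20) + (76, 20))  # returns (18, 39, 75, 20, 76, 20)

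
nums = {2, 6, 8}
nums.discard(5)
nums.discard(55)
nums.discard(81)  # {2, 6, 8}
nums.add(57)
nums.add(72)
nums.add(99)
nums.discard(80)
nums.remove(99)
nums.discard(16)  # {2, 6, 8, 57, 72}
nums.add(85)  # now {2, 6, 8, 57, 72, 85}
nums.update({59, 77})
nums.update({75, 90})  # {2, 6, 8, 57, 59, 72, 75, 77, 85, 90}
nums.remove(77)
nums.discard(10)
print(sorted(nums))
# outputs [2, 6, 8, 57, 59, 72, 75, 85, 90]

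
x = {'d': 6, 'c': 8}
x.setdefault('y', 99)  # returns 99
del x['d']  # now {'c': 8, 'y': 99}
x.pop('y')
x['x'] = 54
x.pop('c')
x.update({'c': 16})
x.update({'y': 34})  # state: {'x': 54, 'c': 16, 'y': 34}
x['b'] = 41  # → {'x': 54, 'c': 16, 'y': 34, 'b': 41}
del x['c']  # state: {'x': 54, 'y': 34, 'b': 41}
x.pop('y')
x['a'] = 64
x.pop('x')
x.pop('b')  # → 41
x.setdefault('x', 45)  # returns 45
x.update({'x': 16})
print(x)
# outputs {'a': 64, 'x': 16}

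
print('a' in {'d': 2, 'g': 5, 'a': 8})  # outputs True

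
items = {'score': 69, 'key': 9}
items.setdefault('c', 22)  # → 22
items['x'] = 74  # {'score': 69, 'key': 9, 'c': 22, 'x': 74}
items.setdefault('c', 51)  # 22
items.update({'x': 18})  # {'score': 69, 'key': 9, 'c': 22, 'x': 18}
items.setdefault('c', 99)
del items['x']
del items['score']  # {'key': 9, 'c': 22}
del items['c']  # {'key': 9}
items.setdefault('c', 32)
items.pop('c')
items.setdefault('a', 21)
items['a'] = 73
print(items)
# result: {'key': 9, 'a': 73}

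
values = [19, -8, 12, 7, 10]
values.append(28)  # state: [19, -8, 12, 7, 10, 28]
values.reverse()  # [28, 10, 7, 12, -8, 19]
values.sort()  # [-8, 7, 10, 12, 19, 28]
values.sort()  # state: [-8, 7, 10, 12, 19, 28]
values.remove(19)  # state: [-8, 7, 10, 12, 28]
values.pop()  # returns 28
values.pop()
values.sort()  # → [-8, 7, 10]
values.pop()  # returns 10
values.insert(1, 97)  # [-8, 97, 7]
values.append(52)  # [-8, 97, 7, 52]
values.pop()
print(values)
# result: [-8, 97, 7]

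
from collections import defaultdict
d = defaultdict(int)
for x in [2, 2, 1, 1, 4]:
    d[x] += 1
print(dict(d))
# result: {2: 2, 1: 2, 4: 1}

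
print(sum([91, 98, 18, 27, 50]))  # 284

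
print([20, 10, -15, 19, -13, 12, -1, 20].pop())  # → 20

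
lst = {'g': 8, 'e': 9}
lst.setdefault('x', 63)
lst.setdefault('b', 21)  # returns 21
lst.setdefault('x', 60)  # 63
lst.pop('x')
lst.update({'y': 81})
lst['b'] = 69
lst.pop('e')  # 9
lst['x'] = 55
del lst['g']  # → {'b': 69, 'y': 81, 'x': 55}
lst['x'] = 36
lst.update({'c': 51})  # {'b': 69, 'y': 81, 'x': 36, 'c': 51}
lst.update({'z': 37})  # {'b': 69, 'y': 81, 'x': 36, 'c': 51, 'z': 37}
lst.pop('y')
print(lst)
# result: {'b': 69, 'x': 36, 'c': 51, 'z': 37}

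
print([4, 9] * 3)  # [4, 9, 4, 9, 4, 9]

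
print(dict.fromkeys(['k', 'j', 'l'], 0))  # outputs {'k': 0, 'j': 0, 'l': 0}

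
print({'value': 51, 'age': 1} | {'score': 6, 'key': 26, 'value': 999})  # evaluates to {'value': 999, 'age': 1, 'score': 6, 'key': 26}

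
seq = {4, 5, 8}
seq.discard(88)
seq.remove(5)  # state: {4, 8}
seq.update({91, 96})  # {4, 8, 91, 96}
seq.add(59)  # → {4, 8, 59, 91, 96}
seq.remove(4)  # {8, 59, 91, 96}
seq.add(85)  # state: {8, 59, 85, 91, 96}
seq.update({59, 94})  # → {8, 59, 85, 91, 94, 96}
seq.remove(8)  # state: {59, 85, 91, 94, 96}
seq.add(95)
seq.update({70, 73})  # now {59, 70, 73, 85, 91, 94, 95, 96}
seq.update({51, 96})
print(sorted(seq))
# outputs [51, 59, 70, 73, 85, 91, 94, 95, 96]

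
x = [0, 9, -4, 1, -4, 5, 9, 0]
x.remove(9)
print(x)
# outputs [0, -4, 1, -4, 5, 9, 0]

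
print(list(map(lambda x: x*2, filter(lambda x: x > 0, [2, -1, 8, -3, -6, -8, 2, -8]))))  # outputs [4, 16, 4]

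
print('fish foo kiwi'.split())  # ['fish', 'foo', 'kiwi']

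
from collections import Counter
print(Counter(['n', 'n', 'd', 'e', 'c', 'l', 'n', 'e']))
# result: Counter({'n': 3, 'e': 2, 'd': 1, 'c': 1, 'l': 1})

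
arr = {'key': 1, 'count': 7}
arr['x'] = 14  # {'key': 1, 'count': 7, 'x': 14}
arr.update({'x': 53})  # {'key': 1, 'count': 7, 'x': 53}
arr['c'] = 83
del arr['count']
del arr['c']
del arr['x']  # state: {'key': 1}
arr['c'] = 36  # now {'key': 1, 'c': 36}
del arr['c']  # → {'key': 1}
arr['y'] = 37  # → {'key': 1, 'y': 37}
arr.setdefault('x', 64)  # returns 64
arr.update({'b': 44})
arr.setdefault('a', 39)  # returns 39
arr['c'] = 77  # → {'key': 1, 'y': 37, 'x': 64, 'b': 44, 'a': 39, 'c': 77}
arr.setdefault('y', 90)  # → 37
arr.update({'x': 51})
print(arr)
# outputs {'key': 1, 'y': 37, 'x': 51, 'b': 44, 'a': 39, 'c': 77}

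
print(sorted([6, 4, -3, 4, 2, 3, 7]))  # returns [-3, 2, 3, 4, 4, 6, 7]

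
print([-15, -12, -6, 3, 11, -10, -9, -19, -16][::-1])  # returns [-16, -19, -9, -10, 11, 3, -6, -12, -15]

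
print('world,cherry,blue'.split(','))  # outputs ['world', 'cherry', 'blue']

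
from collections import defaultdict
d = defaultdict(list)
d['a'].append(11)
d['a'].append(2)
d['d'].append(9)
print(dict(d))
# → {'a': [11, 2], 'd': [9]}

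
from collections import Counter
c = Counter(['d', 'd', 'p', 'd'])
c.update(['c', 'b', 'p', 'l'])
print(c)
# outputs Counter({'d': 3, 'p': 2, 'c': 1, 'b': 1, 'l': 1})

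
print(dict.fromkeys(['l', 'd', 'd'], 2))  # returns {'l': 2, 'd': 2}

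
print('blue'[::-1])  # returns eulb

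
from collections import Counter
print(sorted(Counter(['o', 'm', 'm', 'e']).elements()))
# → ['e', 'm', 'm', 'o']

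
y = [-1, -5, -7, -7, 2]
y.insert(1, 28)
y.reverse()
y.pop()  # -1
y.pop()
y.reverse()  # [-5, -7, -7, 2]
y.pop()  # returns 2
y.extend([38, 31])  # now [-5, -7, -7, 38, 31]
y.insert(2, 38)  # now [-5, -7, 38, -7, 38, 31]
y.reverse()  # [31, 38, -7, 38, -7, -5]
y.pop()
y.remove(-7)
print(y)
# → [31, 38, 38, -7]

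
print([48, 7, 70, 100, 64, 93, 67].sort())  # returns None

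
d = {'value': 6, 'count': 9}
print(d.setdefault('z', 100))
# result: 100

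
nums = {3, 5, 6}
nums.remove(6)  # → {3, 5}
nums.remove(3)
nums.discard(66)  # {5}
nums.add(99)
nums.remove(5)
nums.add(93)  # {93, 99}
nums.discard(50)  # {93, 99}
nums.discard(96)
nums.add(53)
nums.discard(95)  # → {53, 93, 99}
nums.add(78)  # {53, 78, 93, 99}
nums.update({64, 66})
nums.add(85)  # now {53, 64, 66, 78, 85, 93, 99}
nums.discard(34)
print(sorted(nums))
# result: [53, 64, 66, 78, 85, 93, 99]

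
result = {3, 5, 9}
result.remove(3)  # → {5, 9}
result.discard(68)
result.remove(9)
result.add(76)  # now {5, 76}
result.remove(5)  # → {76}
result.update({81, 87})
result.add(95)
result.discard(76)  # {81, 87, 95}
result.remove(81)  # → {87, 95}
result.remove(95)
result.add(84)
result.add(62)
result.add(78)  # {62, 78, 84, 87}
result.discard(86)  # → {62, 78, 84, 87}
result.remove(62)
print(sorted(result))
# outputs [78, 84, 87]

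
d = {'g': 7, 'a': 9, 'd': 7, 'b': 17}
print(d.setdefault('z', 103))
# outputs 103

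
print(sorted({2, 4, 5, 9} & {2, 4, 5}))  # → [2, 4, 5]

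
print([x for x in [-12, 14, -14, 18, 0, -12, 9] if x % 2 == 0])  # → [-12, 14, -14, 18, 0, -12]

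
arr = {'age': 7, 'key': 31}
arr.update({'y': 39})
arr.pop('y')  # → 39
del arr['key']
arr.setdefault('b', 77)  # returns 77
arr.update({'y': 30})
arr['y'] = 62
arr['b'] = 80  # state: {'age': 7, 'b': 80, 'y': 62}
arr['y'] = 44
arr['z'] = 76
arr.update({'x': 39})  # {'age': 7, 'b': 80, 'y': 44, 'z': 76, 'x': 39}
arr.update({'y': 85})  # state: {'age': 7, 'b': 80, 'y': 85, 'z': 76, 'x': 39}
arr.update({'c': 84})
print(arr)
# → {'age': 7, 'b': 80, 'y': 85, 'z': 76, 'x': 39, 'c': 84}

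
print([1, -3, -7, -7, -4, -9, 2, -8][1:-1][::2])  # [-3, -7, -9]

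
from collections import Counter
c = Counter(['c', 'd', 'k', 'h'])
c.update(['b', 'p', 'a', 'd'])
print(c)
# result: Counter({'d': 2, 'c': 1, 'k': 1, 'h': 1, 'b': 1, 'p': 1, 'a': 1})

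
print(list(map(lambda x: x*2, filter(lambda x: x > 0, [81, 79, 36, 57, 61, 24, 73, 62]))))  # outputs [162, 158, 72, 114, 122, 48, 146, 124]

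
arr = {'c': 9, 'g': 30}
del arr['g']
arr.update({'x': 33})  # {'c': 9, 'x': 33}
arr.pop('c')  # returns 9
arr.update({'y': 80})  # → {'x': 33, 'y': 80}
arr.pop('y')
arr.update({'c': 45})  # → {'x': 33, 'c': 45}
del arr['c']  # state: {'x': 33}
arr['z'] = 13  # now {'x': 33, 'z': 13}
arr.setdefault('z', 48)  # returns 13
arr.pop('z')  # 13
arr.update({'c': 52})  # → {'x': 33, 'c': 52}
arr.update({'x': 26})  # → {'x': 26, 'c': 52}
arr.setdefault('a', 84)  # 84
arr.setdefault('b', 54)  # 54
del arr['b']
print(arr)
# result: {'x': 26, 'c': 52, 'a': 84}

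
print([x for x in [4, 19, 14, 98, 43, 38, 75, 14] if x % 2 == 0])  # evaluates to [4, 14, 98, 38, 14]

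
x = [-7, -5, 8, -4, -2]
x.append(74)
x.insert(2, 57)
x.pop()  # 74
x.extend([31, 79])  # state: [-7, -5, 57, 8, -4, -2, 31, 79]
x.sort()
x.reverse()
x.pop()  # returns -7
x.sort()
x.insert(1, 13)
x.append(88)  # [-5, 13, -4, -2, 8, 31, 57, 79, 88]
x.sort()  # [-5, -4, -2, 8, 13, 31, 57, 79, 88]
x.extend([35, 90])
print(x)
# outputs [-5, -4, -2, 8, 13, 31, 57, 79, 88, 35, 90]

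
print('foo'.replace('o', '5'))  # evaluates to f55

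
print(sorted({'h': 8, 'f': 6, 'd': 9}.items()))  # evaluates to [('d', 9), ('f', 6), ('h', 8)]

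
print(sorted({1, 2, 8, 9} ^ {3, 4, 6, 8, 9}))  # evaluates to [1, 2, 3, 4, 6]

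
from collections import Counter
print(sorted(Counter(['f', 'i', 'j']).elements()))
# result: ['f', 'i', 'j']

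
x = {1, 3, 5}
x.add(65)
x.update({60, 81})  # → {1, 3, 5, 60, 65, 81}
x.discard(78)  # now {1, 3, 5, 60, 65, 81}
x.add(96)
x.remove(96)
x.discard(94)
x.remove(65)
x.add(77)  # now {1, 3, 5, 60, 77, 81}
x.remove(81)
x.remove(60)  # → {1, 3, 5, 77}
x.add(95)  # {1, 3, 5, 77, 95}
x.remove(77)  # {1, 3, 5, 95}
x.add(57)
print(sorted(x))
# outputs [1, 3, 5, 57, 95]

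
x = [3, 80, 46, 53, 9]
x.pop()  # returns 9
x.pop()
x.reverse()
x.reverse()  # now [3, 80, 46]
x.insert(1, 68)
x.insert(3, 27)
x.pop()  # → 46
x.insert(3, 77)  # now [3, 68, 80, 77, 27]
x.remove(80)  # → [3, 68, 77, 27]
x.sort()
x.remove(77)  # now [3, 27, 68]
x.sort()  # [3, 27, 68]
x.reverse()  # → [68, 27, 3]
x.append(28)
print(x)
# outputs [68, 27, 3, 28]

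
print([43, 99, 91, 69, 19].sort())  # None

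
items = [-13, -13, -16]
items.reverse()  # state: [-16, -13, -13]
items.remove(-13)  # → [-16, -13]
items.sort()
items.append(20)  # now [-16, -13, 20]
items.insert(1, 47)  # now [-16, 47, -13, 20]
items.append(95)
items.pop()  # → 95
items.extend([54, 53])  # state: [-16, 47, -13, 20, 54, 53]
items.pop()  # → 53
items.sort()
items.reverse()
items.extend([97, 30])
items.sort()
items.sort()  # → [-16, -13, 20, 30, 47, 54, 97]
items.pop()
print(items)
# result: [-16, -13, 20, 30, 47, 54]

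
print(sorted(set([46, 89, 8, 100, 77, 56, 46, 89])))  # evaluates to [8, 46, 56, 77, 89, 100]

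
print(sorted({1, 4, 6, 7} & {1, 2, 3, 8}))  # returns [1]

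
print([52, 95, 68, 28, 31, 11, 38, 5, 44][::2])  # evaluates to [52, 68, 31, 38, 44]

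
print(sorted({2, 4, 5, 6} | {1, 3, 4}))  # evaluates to [1, 2, 3, 4, 5, 6]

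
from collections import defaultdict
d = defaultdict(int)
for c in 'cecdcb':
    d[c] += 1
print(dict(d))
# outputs {'c': 3, 'e': 1, 'd': 1, 'b': 1}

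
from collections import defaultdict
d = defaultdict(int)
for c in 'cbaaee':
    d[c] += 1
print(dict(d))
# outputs {'c': 1, 'b': 1, 'a': 2, 'e': 2}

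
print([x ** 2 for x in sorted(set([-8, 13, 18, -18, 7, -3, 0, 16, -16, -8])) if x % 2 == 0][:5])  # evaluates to [324, 256, 64, 0, 256]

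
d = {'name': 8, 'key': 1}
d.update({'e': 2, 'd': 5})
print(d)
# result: {'name': 8, 'key': 1, 'e': 2, 'd': 5}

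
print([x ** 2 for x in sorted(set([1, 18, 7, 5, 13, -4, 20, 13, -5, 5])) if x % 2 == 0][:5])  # [16, 324, 400]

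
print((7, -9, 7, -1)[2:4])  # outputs (7, -1)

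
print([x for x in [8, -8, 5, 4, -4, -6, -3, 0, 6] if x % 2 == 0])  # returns [8, -8, 4, -4, -6, 0, 6]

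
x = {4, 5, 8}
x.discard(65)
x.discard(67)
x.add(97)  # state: {4, 5, 8, 97}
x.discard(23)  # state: {4, 5, 8, 97}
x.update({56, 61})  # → {4, 5, 8, 56, 61, 97}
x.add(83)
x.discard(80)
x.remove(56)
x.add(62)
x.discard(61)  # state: {4, 5, 8, 62, 83, 97}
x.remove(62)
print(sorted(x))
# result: [4, 5, 8, 83, 97]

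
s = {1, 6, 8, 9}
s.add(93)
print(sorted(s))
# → [1, 6, 8, 9, 93]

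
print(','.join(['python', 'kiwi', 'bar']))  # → python,kiwi,bar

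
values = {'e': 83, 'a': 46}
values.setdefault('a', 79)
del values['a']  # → {'e': 83}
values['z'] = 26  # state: {'e': 83, 'z': 26}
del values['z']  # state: {'e': 83}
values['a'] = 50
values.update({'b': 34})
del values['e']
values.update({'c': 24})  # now {'a': 50, 'b': 34, 'c': 24}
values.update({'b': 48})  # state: {'a': 50, 'b': 48, 'c': 24}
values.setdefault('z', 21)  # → 21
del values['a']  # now {'b': 48, 'c': 24, 'z': 21}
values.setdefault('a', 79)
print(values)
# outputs {'b': 48, 'c': 24, 'z': 21, 'a': 79}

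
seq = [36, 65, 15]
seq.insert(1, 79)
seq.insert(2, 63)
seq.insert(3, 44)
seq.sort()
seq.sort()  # [15, 36, 44, 63, 65, 79]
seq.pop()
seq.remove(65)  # [15, 36, 44, 63]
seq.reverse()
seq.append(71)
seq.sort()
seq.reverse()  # [71, 63, 44, 36, 15]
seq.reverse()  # [15, 36, 44, 63, 71]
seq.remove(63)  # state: [15, 36, 44, 71]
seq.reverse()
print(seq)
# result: [71, 44, 36, 15]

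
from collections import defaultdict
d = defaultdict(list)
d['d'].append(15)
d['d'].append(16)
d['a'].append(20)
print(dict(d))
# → {'d': [15, 16], 'a': [20]}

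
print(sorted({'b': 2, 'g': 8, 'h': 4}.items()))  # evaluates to [('b', 2), ('g', 8), ('h', 4)]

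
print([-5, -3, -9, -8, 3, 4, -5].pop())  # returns -5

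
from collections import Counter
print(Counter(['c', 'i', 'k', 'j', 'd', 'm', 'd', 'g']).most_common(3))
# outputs [('d', 2), ('c', 1), ('i', 1)]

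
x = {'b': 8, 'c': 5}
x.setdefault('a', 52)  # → 52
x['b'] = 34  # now {'b': 34, 'c': 5, 'a': 52}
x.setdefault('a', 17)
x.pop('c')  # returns 5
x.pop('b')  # 34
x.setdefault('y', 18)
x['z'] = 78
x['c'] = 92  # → {'a': 52, 'y': 18, 'z': 78, 'c': 92}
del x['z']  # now {'a': 52, 'y': 18, 'c': 92}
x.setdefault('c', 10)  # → 92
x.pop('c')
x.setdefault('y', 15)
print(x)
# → {'a': 52, 'y': 18}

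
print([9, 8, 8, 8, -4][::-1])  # [-4, 8, 8, 8, 9]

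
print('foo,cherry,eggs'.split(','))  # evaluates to ['foo', 'cherry', 'eggs']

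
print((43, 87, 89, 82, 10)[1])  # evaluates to 87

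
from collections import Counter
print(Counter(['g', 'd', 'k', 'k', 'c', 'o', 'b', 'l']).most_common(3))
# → [('k', 2), ('g', 1), ('d', 1)]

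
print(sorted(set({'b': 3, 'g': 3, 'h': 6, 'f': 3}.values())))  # [3, 6]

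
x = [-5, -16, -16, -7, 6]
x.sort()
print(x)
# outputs [-16, -16, -7, -5, 6]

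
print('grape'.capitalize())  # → Grape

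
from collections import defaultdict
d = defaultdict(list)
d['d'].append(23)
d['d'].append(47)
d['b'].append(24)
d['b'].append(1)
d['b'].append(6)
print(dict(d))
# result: {'d': [23, 47], 'b': [24, 1, 6]}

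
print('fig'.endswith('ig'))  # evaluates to True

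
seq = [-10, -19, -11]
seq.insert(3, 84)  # [-10, -19, -11, 84]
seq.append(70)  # [-10, -19, -11, 84, 70]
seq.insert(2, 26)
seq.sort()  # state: [-19, -11, -10, 26, 70, 84]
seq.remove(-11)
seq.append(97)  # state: [-19, -10, 26, 70, 84, 97]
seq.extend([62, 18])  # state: [-19, -10, 26, 70, 84, 97, 62, 18]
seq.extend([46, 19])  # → [-19, -10, 26, 70, 84, 97, 62, 18, 46, 19]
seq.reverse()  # [19, 46, 18, 62, 97, 84, 70, 26, -10, -19]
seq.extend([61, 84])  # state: [19, 46, 18, 62, 97, 84, 70, 26, -10, -19, 61, 84]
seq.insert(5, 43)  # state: [19, 46, 18, 62, 97, 43, 84, 70, 26, -10, -19, 61, 84]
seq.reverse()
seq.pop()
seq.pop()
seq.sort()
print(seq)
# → [-19, -10, 18, 26, 43, 61, 62, 70, 84, 84, 97]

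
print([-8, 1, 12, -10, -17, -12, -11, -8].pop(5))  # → -12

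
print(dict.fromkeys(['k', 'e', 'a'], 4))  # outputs {'k': 4, 'e': 4, 'a': 4}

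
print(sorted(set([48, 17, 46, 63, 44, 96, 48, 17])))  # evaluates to [17, 44, 46, 48, 63, 96]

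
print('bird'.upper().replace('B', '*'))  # *IRD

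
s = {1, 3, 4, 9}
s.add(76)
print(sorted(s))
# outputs [1, 3, 4, 9, 76]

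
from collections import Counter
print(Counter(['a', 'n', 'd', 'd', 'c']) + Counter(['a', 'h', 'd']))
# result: Counter({'d': 3, 'a': 2, 'n': 1, 'c': 1, 'h': 1})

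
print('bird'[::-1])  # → drib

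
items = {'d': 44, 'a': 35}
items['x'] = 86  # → {'d': 44, 'a': 35, 'x': 86}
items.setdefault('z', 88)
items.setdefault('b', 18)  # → 18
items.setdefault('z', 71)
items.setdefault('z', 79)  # 88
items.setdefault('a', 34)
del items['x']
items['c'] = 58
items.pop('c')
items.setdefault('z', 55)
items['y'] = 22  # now {'d': 44, 'a': 35, 'z': 88, 'b': 18, 'y': 22}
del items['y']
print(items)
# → {'d': 44, 'a': 35, 'z': 88, 'b': 18}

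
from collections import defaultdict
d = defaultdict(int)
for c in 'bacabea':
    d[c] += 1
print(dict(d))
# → {'b': 2, 'a': 3, 'c': 1, 'e': 1}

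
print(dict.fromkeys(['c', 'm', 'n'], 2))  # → {'c': 2, 'm': 2, 'n': 2}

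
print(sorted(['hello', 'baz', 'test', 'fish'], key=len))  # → ['baz', 'test', 'fish', 'hello']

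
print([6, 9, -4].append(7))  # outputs None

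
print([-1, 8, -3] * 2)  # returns [-1, 8, -3, -1, 8, -3]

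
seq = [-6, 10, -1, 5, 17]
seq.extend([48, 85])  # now [-6, 10, -1, 5, 17, 48, 85]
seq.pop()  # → 85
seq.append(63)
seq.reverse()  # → [63, 48, 17, 5, -1, 10, -6]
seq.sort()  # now [-6, -1, 5, 10, 17, 48, 63]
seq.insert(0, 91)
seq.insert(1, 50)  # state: [91, 50, -6, -1, 5, 10, 17, 48, 63]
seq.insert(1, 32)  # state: [91, 32, 50, -6, -1, 5, 10, 17, 48, 63]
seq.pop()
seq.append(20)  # [91, 32, 50, -6, -1, 5, 10, 17, 48, 20]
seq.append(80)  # [91, 32, 50, -6, -1, 5, 10, 17, 48, 20, 80]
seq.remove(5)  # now [91, 32, 50, -6, -1, 10, 17, 48, 20, 80]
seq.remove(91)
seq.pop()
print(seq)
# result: [32, 50, -6, -1, 10, 17, 48, 20]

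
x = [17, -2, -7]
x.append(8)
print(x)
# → [17, -2, -7, 8]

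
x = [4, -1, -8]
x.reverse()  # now [-8, -1, 4]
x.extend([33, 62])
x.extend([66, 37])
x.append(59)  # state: [-8, -1, 4, 33, 62, 66, 37, 59]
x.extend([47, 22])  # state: [-8, -1, 4, 33, 62, 66, 37, 59, 47, 22]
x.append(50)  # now [-8, -1, 4, 33, 62, 66, 37, 59, 47, 22, 50]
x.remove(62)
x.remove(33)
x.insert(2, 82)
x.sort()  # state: [-8, -1, 4, 22, 37, 47, 50, 59, 66, 82]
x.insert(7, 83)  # [-8, -1, 4, 22, 37, 47, 50, 83, 59, 66, 82]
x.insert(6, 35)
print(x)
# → [-8, -1, 4, 22, 37, 47, 35, 50, 83, 59, 66, 82]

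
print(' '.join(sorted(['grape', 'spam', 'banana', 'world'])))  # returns banana grape spam world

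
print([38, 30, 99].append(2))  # None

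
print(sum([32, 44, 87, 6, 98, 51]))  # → 318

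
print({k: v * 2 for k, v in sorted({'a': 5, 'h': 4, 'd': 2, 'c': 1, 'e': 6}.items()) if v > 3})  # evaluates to {'a': 10, 'e': 12, 'h': 8}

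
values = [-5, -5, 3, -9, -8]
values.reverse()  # [-8, -9, 3, -5, -5]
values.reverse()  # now [-5, -5, 3, -9, -8]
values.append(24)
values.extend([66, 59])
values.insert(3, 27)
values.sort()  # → [-9, -8, -5, -5, 3, 24, 27, 59, 66]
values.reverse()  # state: [66, 59, 27, 24, 3, -5, -5, -8, -9]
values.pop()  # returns -9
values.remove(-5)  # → [66, 59, 27, 24, 3, -5, -8]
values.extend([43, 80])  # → [66, 59, 27, 24, 3, -5, -8, 43, 80]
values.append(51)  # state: [66, 59, 27, 24, 3, -5, -8, 43, 80, 51]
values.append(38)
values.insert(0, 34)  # [34, 66, 59, 27, 24, 3, -5, -8, 43, 80, 51, 38]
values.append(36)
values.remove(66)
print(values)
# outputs [34, 59, 27, 24, 3, -5, -8, 43, 80, 51, 38, 36]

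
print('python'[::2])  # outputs pto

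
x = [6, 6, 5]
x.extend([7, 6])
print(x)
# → [6, 6, 5, 7, 6]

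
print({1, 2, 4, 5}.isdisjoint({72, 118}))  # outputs True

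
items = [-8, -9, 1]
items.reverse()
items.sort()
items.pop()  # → 1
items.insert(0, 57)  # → [57, -9, -8]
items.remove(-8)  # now [57, -9]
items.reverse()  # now [-9, 57]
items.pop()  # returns 57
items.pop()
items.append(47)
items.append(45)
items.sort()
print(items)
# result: [45, 47]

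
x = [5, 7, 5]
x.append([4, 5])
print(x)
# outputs [5, 7, 5, [4, 5]]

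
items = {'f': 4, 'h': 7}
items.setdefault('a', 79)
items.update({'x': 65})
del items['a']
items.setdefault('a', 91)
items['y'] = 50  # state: {'f': 4, 'h': 7, 'x': 65, 'a': 91, 'y': 50}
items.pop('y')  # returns 50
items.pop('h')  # 7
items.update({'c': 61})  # {'f': 4, 'x': 65, 'a': 91, 'c': 61}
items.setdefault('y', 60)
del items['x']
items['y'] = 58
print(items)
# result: {'f': 4, 'a': 91, 'c': 61, 'y': 58}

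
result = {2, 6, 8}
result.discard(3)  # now {2, 6, 8}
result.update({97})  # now {2, 6, 8, 97}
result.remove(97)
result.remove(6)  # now {2, 8}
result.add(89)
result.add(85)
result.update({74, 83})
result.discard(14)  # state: {2, 8, 74, 83, 85, 89}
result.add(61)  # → {2, 8, 61, 74, 83, 85, 89}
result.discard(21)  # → {2, 8, 61, 74, 83, 85, 89}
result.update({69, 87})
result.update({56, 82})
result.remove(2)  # {8, 56, 61, 69, 74, 82, 83, 85, 87, 89}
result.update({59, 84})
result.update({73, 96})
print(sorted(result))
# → [8, 56, 59, 61, 69, 73, 74, 82, 83, 84, 85, 87, 89, 96]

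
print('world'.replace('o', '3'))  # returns w3rld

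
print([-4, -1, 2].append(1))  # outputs None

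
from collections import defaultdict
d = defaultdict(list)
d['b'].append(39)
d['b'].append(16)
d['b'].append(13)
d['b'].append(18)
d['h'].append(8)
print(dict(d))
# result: {'b': [39, 16, 13, 18], 'h': [8]}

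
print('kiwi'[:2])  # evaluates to ki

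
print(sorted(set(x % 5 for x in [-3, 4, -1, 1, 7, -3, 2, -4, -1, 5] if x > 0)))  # [0, 1, 2, 4]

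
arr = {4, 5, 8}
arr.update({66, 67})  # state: {4, 5, 8, 66, 67}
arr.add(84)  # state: {4, 5, 8, 66, 67, 84}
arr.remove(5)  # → {4, 8, 66, 67, 84}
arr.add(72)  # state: {4, 8, 66, 67, 72, 84}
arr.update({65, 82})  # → {4, 8, 65, 66, 67, 72, 82, 84}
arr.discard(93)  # {4, 8, 65, 66, 67, 72, 82, 84}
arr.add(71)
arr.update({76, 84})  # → {4, 8, 65, 66, 67, 71, 72, 76, 82, 84}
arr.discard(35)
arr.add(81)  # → {4, 8, 65, 66, 67, 71, 72, 76, 81, 82, 84}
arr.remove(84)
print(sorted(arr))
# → [4, 8, 65, 66, 67, 71, 72, 76, 81, 82]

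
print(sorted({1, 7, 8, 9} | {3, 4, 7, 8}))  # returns [1, 3, 4, 7, 8, 9]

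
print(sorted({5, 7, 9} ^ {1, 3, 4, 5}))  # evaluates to [1, 3, 4, 7, 9]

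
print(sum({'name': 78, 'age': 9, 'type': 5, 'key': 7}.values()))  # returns 99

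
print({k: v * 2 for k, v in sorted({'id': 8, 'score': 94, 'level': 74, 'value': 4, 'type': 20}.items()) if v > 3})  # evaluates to {'id': 16, 'level': 148, 'score': 188, 'type': 40, 'value': 8}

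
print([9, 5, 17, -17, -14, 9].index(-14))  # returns 4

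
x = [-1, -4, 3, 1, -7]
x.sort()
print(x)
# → [-7, -4, -1, 1, 3]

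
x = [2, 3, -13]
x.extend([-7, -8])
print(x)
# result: [2, 3, -13, -7, -8]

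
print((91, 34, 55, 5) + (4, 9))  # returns (91, 34, 55, 5, 4, 9)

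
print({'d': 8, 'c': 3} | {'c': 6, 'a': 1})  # {'d': 8, 'c': 6, 'a': 1}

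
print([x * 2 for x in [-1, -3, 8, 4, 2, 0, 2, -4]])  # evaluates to [-2, -6, 16, 8, 4, 0, 4, -8]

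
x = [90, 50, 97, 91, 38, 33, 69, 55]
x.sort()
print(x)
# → [33, 38, 50, 55, 69, 90, 91, 97]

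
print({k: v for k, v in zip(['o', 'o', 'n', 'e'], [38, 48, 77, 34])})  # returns {'o': 48, 'n': 77, 'e': 34}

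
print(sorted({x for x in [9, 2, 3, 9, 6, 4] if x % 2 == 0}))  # [2, 4, 6]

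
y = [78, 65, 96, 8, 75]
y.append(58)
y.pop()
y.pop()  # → 75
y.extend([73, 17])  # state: [78, 65, 96, 8, 73, 17]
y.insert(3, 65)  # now [78, 65, 96, 65, 8, 73, 17]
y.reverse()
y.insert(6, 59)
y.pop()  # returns 78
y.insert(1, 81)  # [17, 81, 73, 8, 65, 96, 65, 59]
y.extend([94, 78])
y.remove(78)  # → [17, 81, 73, 8, 65, 96, 65, 59, 94]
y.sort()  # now [8, 17, 59, 65, 65, 73, 81, 94, 96]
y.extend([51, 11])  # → [8, 17, 59, 65, 65, 73, 81, 94, 96, 51, 11]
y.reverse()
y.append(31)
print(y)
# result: [11, 51, 96, 94, 81, 73, 65, 65, 59, 17, 8, 31]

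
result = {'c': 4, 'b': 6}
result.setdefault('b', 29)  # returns 6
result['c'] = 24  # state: {'c': 24, 'b': 6}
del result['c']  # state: {'b': 6}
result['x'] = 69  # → {'b': 6, 'x': 69}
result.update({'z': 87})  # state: {'b': 6, 'x': 69, 'z': 87}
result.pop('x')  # 69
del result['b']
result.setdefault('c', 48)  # 48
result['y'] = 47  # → {'z': 87, 'c': 48, 'y': 47}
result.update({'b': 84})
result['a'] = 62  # {'z': 87, 'c': 48, 'y': 47, 'b': 84, 'a': 62}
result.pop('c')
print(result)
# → {'z': 87, 'y': 47, 'b': 84, 'a': 62}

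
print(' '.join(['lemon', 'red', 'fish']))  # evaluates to lemon red fish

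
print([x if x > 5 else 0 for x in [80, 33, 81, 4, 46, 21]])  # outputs [80, 33, 81, 0, 46, 21]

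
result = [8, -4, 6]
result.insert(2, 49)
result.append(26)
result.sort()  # [-4, 6, 8, 26, 49]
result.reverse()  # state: [49, 26, 8, 6, -4]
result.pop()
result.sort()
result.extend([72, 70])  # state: [6, 8, 26, 49, 72, 70]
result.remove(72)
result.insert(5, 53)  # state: [6, 8, 26, 49, 70, 53]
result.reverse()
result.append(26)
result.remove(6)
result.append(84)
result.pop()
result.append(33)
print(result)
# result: [53, 70, 49, 26, 8, 26, 33]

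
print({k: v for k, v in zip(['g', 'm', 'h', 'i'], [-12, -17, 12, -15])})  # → {'g': -12, 'm': -17, 'h': 12, 'i': -15}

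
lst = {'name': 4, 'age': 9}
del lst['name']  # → {'age': 9}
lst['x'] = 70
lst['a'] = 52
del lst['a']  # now {'age': 9, 'x': 70}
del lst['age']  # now {'x': 70}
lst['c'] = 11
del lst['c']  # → {'x': 70}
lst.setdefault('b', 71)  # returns 71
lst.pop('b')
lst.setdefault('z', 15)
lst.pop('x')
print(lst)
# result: {'z': 15}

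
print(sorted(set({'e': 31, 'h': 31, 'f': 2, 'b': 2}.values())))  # [2, 31]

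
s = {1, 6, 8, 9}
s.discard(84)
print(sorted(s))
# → [1, 6, 8, 9]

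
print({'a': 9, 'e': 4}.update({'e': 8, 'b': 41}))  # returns None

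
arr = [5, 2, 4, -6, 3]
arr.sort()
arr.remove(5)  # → [-6, 2, 3, 4]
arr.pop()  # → 4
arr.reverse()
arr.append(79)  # [3, 2, -6, 79]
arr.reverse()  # [79, -6, 2, 3]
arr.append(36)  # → [79, -6, 2, 3, 36]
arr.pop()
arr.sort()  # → [-6, 2, 3, 79]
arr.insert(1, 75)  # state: [-6, 75, 2, 3, 79]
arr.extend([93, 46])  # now [-6, 75, 2, 3, 79, 93, 46]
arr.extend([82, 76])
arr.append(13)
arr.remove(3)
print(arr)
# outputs [-6, 75, 2, 79, 93, 46, 82, 76, 13]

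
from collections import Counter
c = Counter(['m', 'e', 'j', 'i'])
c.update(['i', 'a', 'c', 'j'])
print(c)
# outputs Counter({'j': 2, 'i': 2, 'm': 1, 'e': 1, 'a': 1, 'c': 1})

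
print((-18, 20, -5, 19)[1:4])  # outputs (20, -5, 19)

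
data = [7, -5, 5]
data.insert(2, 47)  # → [7, -5, 47, 5]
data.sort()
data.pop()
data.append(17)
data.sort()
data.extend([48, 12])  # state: [-5, 5, 7, 17, 48, 12]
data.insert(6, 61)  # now [-5, 5, 7, 17, 48, 12, 61]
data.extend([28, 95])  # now [-5, 5, 7, 17, 48, 12, 61, 28, 95]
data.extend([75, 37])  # [-5, 5, 7, 17, 48, 12, 61, 28, 95, 75, 37]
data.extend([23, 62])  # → [-5, 5, 7, 17, 48, 12, 61, 28, 95, 75, 37, 23, 62]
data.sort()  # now [-5, 5, 7, 12, 17, 23, 28, 37, 48, 61, 62, 75, 95]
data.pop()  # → 95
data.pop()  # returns 75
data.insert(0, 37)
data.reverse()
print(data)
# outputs [62, 61, 48, 37, 28, 23, 17, 12, 7, 5, -5, 37]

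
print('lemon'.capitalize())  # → Lemon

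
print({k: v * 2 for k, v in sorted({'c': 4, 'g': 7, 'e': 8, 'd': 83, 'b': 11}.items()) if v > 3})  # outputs {'b': 22, 'c': 8, 'd': 166, 'e': 16, 'g': 14}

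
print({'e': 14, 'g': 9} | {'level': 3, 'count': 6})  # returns {'e': 14, 'g': 9, 'level': 3, 'count': 6}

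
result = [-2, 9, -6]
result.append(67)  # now [-2, 9, -6, 67]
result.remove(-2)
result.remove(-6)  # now [9, 67]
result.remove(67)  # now [9]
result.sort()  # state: [9]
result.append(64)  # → [9, 64]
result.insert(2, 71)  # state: [9, 64, 71]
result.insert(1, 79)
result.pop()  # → 71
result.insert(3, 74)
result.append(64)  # [9, 79, 64, 74, 64]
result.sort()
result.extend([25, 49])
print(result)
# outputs [9, 64, 64, 74, 79, 25, 49]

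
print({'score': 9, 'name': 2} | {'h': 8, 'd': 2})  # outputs {'score': 9, 'name': 2, 'h': 8, 'd': 2}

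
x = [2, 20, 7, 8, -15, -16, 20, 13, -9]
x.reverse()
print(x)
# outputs [-9, 13, 20, -16, -15, 8, 7, 20, 2]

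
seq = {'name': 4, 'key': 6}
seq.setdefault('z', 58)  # 58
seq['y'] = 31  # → {'name': 4, 'key': 6, 'z': 58, 'y': 31}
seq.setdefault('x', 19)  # 19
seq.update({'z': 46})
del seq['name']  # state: {'key': 6, 'z': 46, 'y': 31, 'x': 19}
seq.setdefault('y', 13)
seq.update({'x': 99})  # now {'key': 6, 'z': 46, 'y': 31, 'x': 99}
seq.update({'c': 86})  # {'key': 6, 'z': 46, 'y': 31, 'x': 99, 'c': 86}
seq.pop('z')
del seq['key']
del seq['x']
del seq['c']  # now {'y': 31}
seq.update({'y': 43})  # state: {'y': 43}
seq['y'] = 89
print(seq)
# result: {'y': 89}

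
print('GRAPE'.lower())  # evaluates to grape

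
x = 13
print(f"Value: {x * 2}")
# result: Value: 26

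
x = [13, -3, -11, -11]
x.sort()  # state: [-11, -11, -3, 13]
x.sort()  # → [-11, -11, -3, 13]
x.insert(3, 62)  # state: [-11, -11, -3, 62, 13]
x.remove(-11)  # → [-11, -3, 62, 13]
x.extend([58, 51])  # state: [-11, -3, 62, 13, 58, 51]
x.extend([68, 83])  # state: [-11, -3, 62, 13, 58, 51, 68, 83]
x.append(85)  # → [-11, -3, 62, 13, 58, 51, 68, 83, 85]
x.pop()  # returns 85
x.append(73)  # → [-11, -3, 62, 13, 58, 51, 68, 83, 73]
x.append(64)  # [-11, -3, 62, 13, 58, 51, 68, 83, 73, 64]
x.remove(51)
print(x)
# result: [-11, -3, 62, 13, 58, 68, 83, 73, 64]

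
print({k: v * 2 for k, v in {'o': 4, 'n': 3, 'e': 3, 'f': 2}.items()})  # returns {'o': 8, 'n': 6, 'e': 6, 'f': 4}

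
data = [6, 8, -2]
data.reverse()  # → [-2, 8, 6]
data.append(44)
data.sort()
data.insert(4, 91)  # [-2, 6, 8, 44, 91]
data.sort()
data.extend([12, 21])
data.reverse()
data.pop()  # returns -2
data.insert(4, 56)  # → [21, 12, 91, 44, 56, 8, 6]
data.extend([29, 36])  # [21, 12, 91, 44, 56, 8, 6, 29, 36]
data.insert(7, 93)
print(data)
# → [21, 12, 91, 44, 56, 8, 6, 93, 29, 36]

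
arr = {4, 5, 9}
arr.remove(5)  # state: {4, 9}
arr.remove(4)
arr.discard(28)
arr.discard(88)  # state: {9}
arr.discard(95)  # {9}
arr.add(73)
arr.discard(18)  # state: {9, 73}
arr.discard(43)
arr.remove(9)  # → {73}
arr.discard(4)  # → {73}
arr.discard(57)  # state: {73}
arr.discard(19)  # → {73}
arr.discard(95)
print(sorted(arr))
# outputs [73]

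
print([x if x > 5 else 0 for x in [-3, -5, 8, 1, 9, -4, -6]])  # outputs [0, 0, 8, 0, 9, 0, 0]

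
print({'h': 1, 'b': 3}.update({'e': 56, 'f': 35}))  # None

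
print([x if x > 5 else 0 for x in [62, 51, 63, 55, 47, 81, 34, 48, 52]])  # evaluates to [62, 51, 63, 55, 47, 81, 34, 48, 52]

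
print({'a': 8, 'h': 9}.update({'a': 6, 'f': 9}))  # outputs None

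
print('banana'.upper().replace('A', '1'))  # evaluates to B1N1N1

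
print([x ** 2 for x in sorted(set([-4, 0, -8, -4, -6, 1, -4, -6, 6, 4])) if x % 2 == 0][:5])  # [64, 36, 16, 0, 16]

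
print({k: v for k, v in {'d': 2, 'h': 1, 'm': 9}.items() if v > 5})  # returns {'m': 9}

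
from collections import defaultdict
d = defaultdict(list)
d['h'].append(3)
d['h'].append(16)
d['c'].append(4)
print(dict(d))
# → {'h': [3, 16], 'c': [4]}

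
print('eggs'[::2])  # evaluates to eg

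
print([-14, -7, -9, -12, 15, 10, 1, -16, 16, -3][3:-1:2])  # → [-12, 10, -16]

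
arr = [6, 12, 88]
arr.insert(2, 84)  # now [6, 12, 84, 88]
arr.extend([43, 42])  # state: [6, 12, 84, 88, 43, 42]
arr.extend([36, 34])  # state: [6, 12, 84, 88, 43, 42, 36, 34]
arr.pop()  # 34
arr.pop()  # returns 36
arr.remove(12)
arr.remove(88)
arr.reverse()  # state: [42, 43, 84, 6]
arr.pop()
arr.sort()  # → [42, 43, 84]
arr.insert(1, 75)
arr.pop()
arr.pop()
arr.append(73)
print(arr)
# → [42, 75, 73]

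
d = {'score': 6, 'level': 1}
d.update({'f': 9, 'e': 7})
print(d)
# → {'score': 6, 'level': 1, 'f': 9, 'e': 7}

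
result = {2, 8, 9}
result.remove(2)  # {8, 9}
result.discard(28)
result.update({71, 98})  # {8, 9, 71, 98}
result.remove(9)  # {8, 71, 98}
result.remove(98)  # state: {8, 71}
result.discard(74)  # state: {8, 71}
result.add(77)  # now {8, 71, 77}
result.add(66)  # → {8, 66, 71, 77}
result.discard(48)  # {8, 66, 71, 77}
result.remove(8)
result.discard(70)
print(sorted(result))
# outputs [66, 71, 77]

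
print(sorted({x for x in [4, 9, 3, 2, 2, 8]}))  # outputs [2, 3, 4, 8, 9]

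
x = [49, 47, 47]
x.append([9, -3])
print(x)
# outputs [49, 47, 47, [9, -3]]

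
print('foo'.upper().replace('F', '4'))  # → 4OO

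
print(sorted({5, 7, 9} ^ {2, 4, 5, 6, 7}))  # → [2, 4, 6, 9]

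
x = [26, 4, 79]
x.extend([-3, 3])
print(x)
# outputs [26, 4, 79, -3, 3]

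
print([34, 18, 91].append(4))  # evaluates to None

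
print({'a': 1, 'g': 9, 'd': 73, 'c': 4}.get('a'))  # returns 1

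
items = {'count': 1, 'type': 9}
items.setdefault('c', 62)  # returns 62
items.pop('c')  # 62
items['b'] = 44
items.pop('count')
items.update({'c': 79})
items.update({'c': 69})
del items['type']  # {'b': 44, 'c': 69}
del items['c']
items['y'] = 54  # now {'b': 44, 'y': 54}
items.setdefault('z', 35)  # 35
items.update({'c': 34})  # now {'b': 44, 'y': 54, 'z': 35, 'c': 34}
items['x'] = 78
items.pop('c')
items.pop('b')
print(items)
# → {'y': 54, 'z': 35, 'x': 78}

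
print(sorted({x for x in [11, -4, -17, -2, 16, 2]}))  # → [-17, -4, -2, 2, 11, 16]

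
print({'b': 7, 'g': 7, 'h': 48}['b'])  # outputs 7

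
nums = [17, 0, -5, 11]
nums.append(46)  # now [17, 0, -5, 11, 46]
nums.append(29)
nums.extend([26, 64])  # [17, 0, -5, 11, 46, 29, 26, 64]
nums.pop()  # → 64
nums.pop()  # 26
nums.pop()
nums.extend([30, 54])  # [17, 0, -5, 11, 46, 30, 54]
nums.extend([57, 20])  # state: [17, 0, -5, 11, 46, 30, 54, 57, 20]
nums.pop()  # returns 20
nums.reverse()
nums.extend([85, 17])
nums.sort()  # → [-5, 0, 11, 17, 17, 30, 46, 54, 57, 85]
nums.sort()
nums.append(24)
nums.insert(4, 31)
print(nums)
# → [-5, 0, 11, 17, 31, 17, 30, 46, 54, 57, 85, 24]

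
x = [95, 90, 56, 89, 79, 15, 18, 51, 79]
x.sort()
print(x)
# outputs [15, 18, 51, 56, 79, 79, 89, 90, 95]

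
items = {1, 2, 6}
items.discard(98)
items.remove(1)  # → {2, 6}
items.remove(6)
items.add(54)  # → {2, 54}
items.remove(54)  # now {2}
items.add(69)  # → {2, 69}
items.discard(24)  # {2, 69}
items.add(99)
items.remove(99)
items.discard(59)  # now {2, 69}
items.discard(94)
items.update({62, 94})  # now {2, 62, 69, 94}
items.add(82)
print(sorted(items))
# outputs [2, 62, 69, 82, 94]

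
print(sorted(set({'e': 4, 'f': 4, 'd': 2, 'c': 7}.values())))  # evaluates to [2, 4, 7]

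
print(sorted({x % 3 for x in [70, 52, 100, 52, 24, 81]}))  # [0, 1]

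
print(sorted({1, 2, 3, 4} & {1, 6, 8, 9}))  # [1]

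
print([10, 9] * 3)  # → [10, 9, 10, 9, 10, 9]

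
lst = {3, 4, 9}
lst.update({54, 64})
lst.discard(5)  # {3, 4, 9, 54, 64}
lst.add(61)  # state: {3, 4, 9, 54, 61, 64}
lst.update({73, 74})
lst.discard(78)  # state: {3, 4, 9, 54, 61, 64, 73, 74}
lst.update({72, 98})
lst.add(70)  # {3, 4, 9, 54, 61, 64, 70, 72, 73, 74, 98}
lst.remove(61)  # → {3, 4, 9, 54, 64, 70, 72, 73, 74, 98}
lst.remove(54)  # {3, 4, 9, 64, 70, 72, 73, 74, 98}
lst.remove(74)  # {3, 4, 9, 64, 70, 72, 73, 98}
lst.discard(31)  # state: {3, 4, 9, 64, 70, 72, 73, 98}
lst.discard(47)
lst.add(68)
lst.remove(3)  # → {4, 9, 64, 68, 70, 72, 73, 98}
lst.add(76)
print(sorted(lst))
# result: [4, 9, 64, 68, 70, 72, 73, 76, 98]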